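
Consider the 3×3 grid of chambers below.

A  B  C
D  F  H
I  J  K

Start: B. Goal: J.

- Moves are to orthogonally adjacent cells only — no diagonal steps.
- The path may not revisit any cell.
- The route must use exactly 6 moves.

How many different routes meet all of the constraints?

Need simple routes of exactly 6 moves from B to J (Manhattan distance 2, so 2 moves are spent on a detour and 2 undoing it).
Enumerating: B A D F H K J | B C H F D I J.
That gives 2 routes.

2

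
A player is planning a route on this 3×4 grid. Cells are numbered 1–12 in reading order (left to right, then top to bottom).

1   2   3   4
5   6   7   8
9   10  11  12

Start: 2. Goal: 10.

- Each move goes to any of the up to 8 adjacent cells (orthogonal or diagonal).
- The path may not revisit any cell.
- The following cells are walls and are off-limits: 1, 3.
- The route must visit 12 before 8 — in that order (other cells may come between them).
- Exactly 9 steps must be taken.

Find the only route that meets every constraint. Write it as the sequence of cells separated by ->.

2 -> 5 -> 9 -> 6 -> 11 -> 12 -> 8 -> 4 -> 7 -> 10

The waypoints must appear in the order 12, 8, with no cell reused.
Route from 2: down-left 1 to 5, down 1 to 9, up-right 1 to 6, down-right 1 to 11, right 1 to 12, up 2 to 4, down-left 2 to 10 — 9 moves in all.
Check: order respected (12 at step 5, 8 at step 6); 9 moves as required.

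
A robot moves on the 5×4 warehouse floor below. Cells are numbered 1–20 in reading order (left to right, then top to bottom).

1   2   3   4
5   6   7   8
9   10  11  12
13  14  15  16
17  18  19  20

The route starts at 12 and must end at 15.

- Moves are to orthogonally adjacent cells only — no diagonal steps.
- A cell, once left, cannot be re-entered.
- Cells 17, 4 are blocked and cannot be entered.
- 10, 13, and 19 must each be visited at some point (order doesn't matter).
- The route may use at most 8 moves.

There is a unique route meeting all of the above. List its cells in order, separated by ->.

The 8-move cap with required stops at 10, 13, 19 leaves no slack for detours.
Route from 12: left 3 to 9, down 1 to 13, right 1 to 14, down 1 to 18, right 1 to 19, up 1 to 15 — 8 moves in all.
Check: all required cells visited; 8 ≤ 8 moves.

12 -> 11 -> 10 -> 9 -> 13 -> 14 -> 18 -> 19 -> 15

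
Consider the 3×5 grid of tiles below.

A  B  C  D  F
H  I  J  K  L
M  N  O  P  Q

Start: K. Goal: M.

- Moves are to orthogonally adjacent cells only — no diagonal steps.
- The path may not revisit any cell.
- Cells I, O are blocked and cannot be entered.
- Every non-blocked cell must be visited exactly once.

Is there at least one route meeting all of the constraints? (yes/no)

Cell N has only one open neighbour but is neither the start nor the goal, so a Hamiltonian route would have to both enter and leave it through the same neighbour — impossible without revisiting.

no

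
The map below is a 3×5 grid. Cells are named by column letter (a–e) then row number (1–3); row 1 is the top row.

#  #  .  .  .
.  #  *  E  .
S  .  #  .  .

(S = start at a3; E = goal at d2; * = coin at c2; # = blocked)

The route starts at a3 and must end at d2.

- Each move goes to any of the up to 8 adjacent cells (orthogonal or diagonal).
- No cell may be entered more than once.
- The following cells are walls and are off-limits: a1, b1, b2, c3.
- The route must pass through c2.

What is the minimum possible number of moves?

3

Any route passes through c2 somewhere between a3 and d2. Summing Chebyshev distances along the two legs (a3 → c2 → d2) gives a lower bound of 2 + 1 = 3 moves.
A route of 3 moves achieves this: a3 → b3 → c2 → d2.
Since 3 matches the lower bound, it is optimal.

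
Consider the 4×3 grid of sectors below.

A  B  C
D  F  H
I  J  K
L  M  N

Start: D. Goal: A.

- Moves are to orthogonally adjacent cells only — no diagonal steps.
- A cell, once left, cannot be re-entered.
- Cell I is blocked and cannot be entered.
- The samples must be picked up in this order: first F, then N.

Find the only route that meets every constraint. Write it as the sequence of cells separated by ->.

D -> F -> J -> M -> N -> K -> H -> C -> B -> A

The waypoints must appear in the order F, N, with no cell reused.
Route from D: right to F, 2× down (reaching M), right to N, 3× up (reaching C), 2× left (reaching A) — 9 moves in all.
Check: order respected (F at step 1, N at step 4).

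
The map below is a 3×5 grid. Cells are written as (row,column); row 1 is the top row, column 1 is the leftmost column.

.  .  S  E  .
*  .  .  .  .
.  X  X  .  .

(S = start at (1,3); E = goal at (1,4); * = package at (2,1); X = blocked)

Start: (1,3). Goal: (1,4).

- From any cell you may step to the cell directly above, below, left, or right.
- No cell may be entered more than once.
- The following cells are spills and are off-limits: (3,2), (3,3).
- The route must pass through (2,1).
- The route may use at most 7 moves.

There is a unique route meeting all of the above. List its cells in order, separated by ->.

The budget equals the shortest possible length, so every move has to be on a shortest route through the required cells.
Route from (1,3): left 2 to (1,1), down 1 to (2,1), right 3 to (2,4), up 1 to (1,4) — 7 moves in all.
Check: all required cells visited; 7 ≤ 7 moves.

(1,3) -> (1,2) -> (1,1) -> (2,1) -> (2,2) -> (2,3) -> (2,4) -> (1,4)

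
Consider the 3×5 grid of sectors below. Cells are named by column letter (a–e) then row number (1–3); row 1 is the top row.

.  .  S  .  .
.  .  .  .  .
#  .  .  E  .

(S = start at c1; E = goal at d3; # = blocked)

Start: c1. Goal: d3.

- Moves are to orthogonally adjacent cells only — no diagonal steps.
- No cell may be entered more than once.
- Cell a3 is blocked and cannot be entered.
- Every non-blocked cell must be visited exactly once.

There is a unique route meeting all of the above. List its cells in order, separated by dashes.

c1 - b1 - a1 - a2 - b2 - b3 - c3 - c2 - d2 - d1 - e1 - e2 - e3 - d3

Need to visit all 14 open cells exactly once, starting at c1 and ending at d3.
Route from c1: left 2 to a1, down 1 to a2, right 1 to b2, down 1 to b3, right 1 to c3, up 1 to c2, right 1 to d2, up 1 to d1, right 1 to e1, down 2 to e3, left 1 to d3 — 13 moves in all.
Check: all 14 open cells covered.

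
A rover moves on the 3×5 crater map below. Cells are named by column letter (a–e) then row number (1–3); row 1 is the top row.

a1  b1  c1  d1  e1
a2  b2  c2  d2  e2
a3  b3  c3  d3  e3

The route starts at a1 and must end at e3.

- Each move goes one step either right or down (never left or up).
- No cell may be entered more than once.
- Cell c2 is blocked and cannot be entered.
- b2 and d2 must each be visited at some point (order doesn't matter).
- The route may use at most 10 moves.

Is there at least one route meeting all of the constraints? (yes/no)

Right/down moves force the required cells to be taken in the order b2, d2. Every right/down route from b2 to d2 runs into a blocked cell, so that leg cannot be completed.

no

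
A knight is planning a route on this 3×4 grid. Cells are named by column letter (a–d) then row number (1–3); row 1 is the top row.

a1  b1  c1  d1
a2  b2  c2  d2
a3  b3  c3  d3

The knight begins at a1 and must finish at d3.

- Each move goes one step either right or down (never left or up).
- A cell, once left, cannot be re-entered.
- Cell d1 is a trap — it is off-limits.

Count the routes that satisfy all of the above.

A right/down-only route from a1 to d3 makes exactly 2 down-moves and 3 right-moves in some order.
With no other constraints that would be C(5,2) = 10 routes.
Subtract routes through each blocked cell (inclusion–exclusion for overlaps): − through d1: 1 → 9.
That gives 9 routes.

9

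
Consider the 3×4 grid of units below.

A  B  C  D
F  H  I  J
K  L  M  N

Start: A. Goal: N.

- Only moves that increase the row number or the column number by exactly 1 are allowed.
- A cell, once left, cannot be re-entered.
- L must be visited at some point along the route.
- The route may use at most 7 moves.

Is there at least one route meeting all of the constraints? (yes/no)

One route that works: A → F → K → L → M → N.

yes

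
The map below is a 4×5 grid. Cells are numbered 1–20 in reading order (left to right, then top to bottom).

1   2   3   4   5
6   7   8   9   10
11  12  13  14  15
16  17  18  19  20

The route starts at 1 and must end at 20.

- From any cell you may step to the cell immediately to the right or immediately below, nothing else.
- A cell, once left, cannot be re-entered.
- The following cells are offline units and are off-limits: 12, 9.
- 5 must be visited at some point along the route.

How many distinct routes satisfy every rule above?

1

A right/down-only route from 1 to 20 makes exactly 3 down-moves and 4 right-moves in some order.
With no other constraints that would be C(7,3) = 35 routes.
Split at 5 and multiply the segment counts (each segment already excludes blocked cells): 1→5: 1; 5→20: 1; product = 1.
That gives 1 route.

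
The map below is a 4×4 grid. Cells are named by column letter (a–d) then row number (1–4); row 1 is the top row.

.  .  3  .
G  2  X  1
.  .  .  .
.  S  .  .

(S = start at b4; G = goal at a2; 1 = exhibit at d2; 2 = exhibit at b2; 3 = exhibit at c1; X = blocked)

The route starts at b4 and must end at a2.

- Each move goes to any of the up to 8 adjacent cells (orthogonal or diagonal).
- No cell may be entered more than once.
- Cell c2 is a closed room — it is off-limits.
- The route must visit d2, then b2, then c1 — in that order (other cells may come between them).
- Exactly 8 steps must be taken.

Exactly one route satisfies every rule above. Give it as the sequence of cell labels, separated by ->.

The waypoints must appear in the order d2, b2, c1, with no cell reused.
Route from b4: right 1 to c4, up-right 1 to d3, up 1 to d2, down-left 1 to c3, up-left 1 to b2, up-right 1 to c1, left 1 to b1, down-left 1 to a2 — 8 moves in all.
Check: order respected (1 at step 3, 2 at step 5, 3 at step 6); 8 moves as required.

b4 -> c4 -> d3 -> d2 -> c3 -> b2 -> c1 -> b1 -> a2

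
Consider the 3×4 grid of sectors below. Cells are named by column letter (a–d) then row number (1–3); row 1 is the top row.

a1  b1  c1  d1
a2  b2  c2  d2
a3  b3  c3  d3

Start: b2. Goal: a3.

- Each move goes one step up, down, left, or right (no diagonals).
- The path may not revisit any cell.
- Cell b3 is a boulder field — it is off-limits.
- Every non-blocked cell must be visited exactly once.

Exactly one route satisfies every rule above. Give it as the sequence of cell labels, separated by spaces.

b2 c2 c3 d3 d2 d1 c1 b1 a1 a2 a3

Need to visit all 11 open cells exactly once, starting at b2 and ending at a3.
Route from b2: right 1 to c2, down 1 to c3, right 1 to d3, up 2 to d1, left 3 to a1, down 2 to a3 — 10 moves in all.
Check: all 11 open cells covered.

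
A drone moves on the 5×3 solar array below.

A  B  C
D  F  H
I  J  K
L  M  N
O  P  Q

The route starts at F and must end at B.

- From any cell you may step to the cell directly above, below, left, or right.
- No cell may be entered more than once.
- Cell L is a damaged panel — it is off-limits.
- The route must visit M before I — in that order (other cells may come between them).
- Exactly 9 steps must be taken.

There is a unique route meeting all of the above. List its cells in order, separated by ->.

F -> H -> K -> N -> M -> J -> I -> D -> A -> B

The waypoints must appear in the order M, I, with no cell reused.
Route from F: right 1 to H, down 2 to N, left 1 to M, up 1 to J, left 1 to I, up 2 to A, right 1 to B — 9 moves in all.
Check: order respected (M at step 4, I at step 6); 9 moves as required.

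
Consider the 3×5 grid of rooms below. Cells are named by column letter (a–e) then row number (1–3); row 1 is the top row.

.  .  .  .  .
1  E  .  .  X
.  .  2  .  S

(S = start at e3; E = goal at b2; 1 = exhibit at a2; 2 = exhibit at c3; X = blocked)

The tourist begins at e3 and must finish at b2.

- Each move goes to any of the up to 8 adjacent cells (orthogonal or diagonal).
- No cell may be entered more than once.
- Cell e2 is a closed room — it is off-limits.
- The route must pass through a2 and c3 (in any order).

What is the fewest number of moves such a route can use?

5

Any route passes through a2 and c3 in some order between e3 and b2. Summing Chebyshev distances along each leg and taking the cheapest ordering (e3 → c3 → a2 → b2) gives a lower bound of 2 + 2 + 1 = 5 moves.
A route of 5 moves achieves this: e3 → d2 → c3 → b3 → a2 → b2.
Since 5 matches the lower bound, it is optimal.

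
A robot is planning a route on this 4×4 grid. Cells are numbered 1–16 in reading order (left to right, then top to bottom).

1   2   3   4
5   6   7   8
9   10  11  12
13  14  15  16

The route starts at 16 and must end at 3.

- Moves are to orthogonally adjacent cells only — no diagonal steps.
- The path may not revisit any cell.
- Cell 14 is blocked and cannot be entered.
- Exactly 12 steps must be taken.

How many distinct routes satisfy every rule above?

Need simple routes of exactly 12 moves from 16 to 3 (Manhattan distance 4, so 4 moves are spent on a detour and 4 undoing it).
Enumerating: 16 12 11 10 9 5 1 2 6 7 8 4 3 | 16 15 11 10 9 5 1 2 6 7 8 4 3 | 16 15 11 12 8 7 6 10 9 5 1 2 3.
That gives 3 routes.

3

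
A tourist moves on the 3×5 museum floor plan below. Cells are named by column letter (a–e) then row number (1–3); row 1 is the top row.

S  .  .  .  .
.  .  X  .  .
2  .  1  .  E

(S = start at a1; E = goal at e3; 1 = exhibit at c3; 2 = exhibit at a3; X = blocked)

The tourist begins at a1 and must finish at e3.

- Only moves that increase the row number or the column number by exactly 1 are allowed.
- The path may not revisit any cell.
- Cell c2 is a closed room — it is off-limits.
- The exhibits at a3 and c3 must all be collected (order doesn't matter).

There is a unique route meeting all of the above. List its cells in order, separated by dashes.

Moves only go right or down, so the column and row indices never decrease.
Route from a1: 2× down (reaching a3), 4× right (reaching e3) — 6 moves in all.
Check: all required cells visited.

a1 - a2 - a3 - b3 - c3 - d3 - e3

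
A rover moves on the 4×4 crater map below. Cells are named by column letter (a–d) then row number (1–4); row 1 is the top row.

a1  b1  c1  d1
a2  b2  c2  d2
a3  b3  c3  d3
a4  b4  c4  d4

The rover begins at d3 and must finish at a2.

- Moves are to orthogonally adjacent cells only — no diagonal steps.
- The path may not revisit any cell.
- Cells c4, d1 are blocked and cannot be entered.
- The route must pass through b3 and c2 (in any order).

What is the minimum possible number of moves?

6

Any route passes through b3 and c2 in some order between d3 and a2. Summing Manhattan distances along each leg and taking the cheapest ordering (d3 → c2 → b3 → a2) gives a lower bound of 2 + 2 + 2 = 6 moves.
A route of 6 moves achieves this: d3 → d2 → c2 → c3 → b3 → b2 → a2.
Since 6 matches the lower bound, it is optimal.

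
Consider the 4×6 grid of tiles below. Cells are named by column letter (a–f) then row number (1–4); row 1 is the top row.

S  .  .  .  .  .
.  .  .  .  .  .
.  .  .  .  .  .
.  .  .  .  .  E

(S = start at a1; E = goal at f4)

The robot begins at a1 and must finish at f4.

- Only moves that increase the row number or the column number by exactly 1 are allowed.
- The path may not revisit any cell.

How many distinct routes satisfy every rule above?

56

A right/down-only route from a1 to f4 makes exactly 3 down-moves and 5 right-moves in some order.
With no other constraints that would be C(8,3) = 56 routes.
That gives 56 routes.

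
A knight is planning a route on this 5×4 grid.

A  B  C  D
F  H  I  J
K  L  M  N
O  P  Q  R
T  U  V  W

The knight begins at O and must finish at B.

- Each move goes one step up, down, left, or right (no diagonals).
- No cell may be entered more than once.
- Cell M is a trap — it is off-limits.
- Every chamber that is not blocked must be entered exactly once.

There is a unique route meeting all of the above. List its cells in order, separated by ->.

Need to visit all 19 open cells exactly once, starting at O and ending at B.
Route from O: down to T, right to U, up to P, right to Q, down to V, right to W, 4× up (reaching D), left to C, down to I, left to H, down to L, left to K, 2× up (reaching A), right to B — 18 moves in all.
Check: all 19 open cells covered.

O -> T -> U -> P -> Q -> V -> W -> R -> N -> J -> D -> C -> I -> H -> L -> K -> F -> A -> B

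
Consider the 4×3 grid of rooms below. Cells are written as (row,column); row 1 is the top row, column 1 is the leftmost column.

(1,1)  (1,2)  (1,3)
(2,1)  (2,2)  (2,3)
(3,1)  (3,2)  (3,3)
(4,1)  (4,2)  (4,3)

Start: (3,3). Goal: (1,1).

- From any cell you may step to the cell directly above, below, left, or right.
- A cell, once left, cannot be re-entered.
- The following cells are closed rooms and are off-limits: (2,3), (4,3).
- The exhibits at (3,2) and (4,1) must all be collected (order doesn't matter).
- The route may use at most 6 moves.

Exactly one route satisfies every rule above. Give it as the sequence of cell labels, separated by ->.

The 6-move cap with required stops at (3,2), (4,1) leaves no slack for detours.
Route from (3,3): left to (3,2), down to (4,2), left to (4,1), 3× up (reaching (1,1)) — 6 moves in all.
Check: all required cells visited; 6 ≤ 6 moves.

(3,3) -> (3,2) -> (4,2) -> (4,1) -> (3,1) -> (2,1) -> (1,1)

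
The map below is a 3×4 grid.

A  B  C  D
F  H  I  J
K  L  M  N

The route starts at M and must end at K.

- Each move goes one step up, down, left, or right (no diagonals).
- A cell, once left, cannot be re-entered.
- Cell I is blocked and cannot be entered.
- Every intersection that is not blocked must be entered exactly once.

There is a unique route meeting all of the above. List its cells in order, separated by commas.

Need to visit all 11 open cells exactly once, starting at M and ending at K.
Cell C has only two open neighbours (B and D), so the path must pass straight through it: one of those is the cell it's entered from and the other is where it exits.
Route from M: right to N, 2× up (reaching D), 3× left (reaching A), down to F, right to H, down to L, left to K — 10 moves in all.
Check: all 11 open cells covered.

M, N, J, D, C, B, A, F, H, L, K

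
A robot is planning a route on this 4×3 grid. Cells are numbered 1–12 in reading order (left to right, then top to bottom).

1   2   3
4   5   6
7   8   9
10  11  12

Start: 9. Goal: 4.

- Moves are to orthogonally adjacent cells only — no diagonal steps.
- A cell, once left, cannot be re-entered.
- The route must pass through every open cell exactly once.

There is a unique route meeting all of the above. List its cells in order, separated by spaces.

9 12 11 10 7 8 5 6 3 2 1 4

Need to visit all 12 open cells exactly once, starting at 9 and ending at 4.
Cell 10 has only two open neighbours (7 and 11), so the path must pass straight through it: one of those is the cell it's entered from and the other is where it exits.
Route from 9: down 1 to 12, left 2 to 10, up 1 to 7, right 1 to 8, up 1 to 5, right 1 to 6, up 1 to 3, left 2 to 1, down 1 to 4 — 11 moves in all.
Check: all 12 open cells covered.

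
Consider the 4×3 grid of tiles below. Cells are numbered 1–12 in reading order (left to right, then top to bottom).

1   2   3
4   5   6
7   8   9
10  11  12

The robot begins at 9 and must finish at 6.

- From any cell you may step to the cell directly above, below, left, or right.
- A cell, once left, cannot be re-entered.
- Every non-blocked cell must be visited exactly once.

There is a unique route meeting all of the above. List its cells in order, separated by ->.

9 -> 12 -> 11 -> 10 -> 7 -> 8 -> 5 -> 4 -> 1 -> 2 -> 3 -> 6

Need to visit all 12 open cells exactly once, starting at 9 and ending at 6.
Cell 10 has only two open neighbours (7 and 11), so the path must pass straight through it: one of those is the cell it's entered from and the other is where it exits.
Route from 9: down to 12, 2× left (reaching 10), up to 7, right to 8, up to 5, left to 4, up to 1, 2× right (reaching 3), down to 6 — 11 moves in all.
Check: all 12 open cells covered.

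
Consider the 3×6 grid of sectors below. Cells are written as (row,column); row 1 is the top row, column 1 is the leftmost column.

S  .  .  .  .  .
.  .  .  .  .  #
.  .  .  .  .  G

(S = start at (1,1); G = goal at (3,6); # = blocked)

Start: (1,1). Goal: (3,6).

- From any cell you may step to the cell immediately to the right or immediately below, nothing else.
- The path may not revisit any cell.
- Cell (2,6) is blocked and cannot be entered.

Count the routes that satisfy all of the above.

A right/down-only route from (1,1) to (3,6) makes exactly 2 down-moves and 5 right-moves in some order.
With no other constraints that would be C(7,2) = 21 routes.
Subtract routes through each blocked cell (inclusion–exclusion for overlaps): − through (2,6): 6 → 15.
That gives 15 routes.

15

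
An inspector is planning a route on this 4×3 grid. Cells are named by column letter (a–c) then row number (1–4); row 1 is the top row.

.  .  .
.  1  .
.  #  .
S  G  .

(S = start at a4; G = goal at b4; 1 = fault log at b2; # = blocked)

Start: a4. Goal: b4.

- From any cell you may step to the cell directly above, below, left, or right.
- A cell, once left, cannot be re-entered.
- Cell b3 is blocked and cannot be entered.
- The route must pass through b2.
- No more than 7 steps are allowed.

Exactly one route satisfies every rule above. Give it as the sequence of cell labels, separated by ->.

The 7-move cap with required stops at b2 leaves no slack for detours.
Route from a4: up 2 to a2, right 2 to c2, down 2 to c4, left 1 to b4 — 7 moves in all.
Check: all required cells visited; 7 ≤ 7 moves.

a4 -> a3 -> a2 -> b2 -> c2 -> c3 -> c4 -> b4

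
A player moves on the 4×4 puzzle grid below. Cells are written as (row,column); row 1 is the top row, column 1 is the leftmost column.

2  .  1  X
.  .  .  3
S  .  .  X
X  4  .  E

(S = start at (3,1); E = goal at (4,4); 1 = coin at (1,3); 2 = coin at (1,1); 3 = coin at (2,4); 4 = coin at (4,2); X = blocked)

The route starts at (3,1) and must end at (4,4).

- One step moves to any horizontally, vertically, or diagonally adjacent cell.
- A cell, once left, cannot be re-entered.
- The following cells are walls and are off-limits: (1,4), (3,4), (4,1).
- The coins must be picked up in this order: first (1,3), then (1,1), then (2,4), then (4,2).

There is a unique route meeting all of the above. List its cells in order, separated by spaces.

The waypoints must appear in the order (1,3), (1,1), (2,4), (4,2), with no cell reused.
Route from (3,1): up-right 2 to (1,3), left 2 to (1,1), down 1 to (2,1), down-right 1 to (3,2), up-right 1 to (2,3), right 1 to (2,4), down-left 2 to (4,2), right 2 to (4,4) — 12 moves in all.
Check: order respected (1 at step 2, 2 at step 4, 3 at step 8, 4 at step 10).

(3,1) (2,2) (1,3) (1,2) (1,1) (2,1) (3,2) (2,3) (2,4) (3,3) (4,2) (4,3) (4,4)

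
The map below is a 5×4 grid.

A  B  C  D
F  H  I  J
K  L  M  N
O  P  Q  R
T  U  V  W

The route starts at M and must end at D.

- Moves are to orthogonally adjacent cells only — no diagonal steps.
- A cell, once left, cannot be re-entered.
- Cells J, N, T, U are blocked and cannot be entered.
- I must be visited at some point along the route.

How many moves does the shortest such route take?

3

Any route passes through I somewhere between M and D. Summing Manhattan distances along the two legs (M → I → D) gives a lower bound of 1 + 2 = 3 moves.
A route of 3 moves achieves this: M → I → C → D.
Since 3 matches the lower bound, it is optimal.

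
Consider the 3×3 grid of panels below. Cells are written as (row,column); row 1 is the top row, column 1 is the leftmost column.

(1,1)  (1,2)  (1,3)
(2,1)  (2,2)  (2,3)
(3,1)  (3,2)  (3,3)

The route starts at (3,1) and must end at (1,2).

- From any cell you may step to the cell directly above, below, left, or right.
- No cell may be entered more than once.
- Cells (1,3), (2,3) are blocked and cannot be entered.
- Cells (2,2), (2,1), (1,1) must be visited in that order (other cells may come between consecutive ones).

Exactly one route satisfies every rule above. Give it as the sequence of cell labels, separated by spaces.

The waypoints must appear in the order (2,2), (2,1), (1,1), with no cell reused.
Route from (3,1): right to (3,2), up to (2,2), left to (2,1), up to (1,1), right to (1,2) — 5 moves in all.
Check: order respected ((2,2) at step 2, (2,1) at step 3, (1,1) at step 4).

(3,1) (3,2) (2,2) (2,1) (1,1) (1,2)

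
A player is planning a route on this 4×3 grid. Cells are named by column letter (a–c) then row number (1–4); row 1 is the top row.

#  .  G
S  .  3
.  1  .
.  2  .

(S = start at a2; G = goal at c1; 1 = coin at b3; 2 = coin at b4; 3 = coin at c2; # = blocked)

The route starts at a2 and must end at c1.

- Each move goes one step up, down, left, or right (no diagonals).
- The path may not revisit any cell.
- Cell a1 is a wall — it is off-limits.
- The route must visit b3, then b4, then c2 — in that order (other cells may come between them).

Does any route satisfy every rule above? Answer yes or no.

One route that works: a2 → a3 → b3 → b4 → c4 → c3 → c2 → c1.

yes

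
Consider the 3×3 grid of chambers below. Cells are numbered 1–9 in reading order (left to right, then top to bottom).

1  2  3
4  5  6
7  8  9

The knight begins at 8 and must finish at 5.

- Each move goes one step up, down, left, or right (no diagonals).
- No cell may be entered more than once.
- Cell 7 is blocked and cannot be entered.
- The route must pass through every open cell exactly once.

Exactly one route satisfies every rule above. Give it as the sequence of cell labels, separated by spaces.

8 9 6 3 2 1 4 5

Need to visit all 8 open cells exactly once, starting at 8 and ending at 5.
Route from 8: right to 9, 2× up (reaching 3), 2× left (reaching 1), down to 4, right to 5 — 7 moves in all.
Check: all 8 open cells covered.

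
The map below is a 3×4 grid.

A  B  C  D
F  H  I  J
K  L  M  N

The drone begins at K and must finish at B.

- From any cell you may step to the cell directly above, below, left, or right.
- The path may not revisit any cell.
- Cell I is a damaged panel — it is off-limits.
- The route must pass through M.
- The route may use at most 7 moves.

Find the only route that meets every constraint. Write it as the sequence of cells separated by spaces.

K L M N J D C B

The 7-move cap with required stops at M leaves no slack for detours.
Route from K: 3× right (reaching N), 2× up (reaching D), 2× left (reaching B) — 7 moves in all.
Check: all required cells visited; 7 ≤ 7 moves.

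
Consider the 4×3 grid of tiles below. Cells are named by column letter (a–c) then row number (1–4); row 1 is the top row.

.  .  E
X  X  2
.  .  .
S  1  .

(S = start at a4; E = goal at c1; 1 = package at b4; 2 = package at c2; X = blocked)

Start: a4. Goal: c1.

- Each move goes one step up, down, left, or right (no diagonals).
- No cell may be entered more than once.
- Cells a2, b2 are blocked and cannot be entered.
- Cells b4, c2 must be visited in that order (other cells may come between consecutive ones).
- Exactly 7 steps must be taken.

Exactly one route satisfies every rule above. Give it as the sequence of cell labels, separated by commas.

The waypoints must appear in the order b4, c2, with no cell reused.
Route from a4: up to a3, right to b3, down to b4, right to c4, 3× up (reaching c1) — 7 moves in all.
Check: order respected (1 at step 3, 2 at step 6); 7 moves as required.

a4, a3, b3, b4, c4, c3, c2, c1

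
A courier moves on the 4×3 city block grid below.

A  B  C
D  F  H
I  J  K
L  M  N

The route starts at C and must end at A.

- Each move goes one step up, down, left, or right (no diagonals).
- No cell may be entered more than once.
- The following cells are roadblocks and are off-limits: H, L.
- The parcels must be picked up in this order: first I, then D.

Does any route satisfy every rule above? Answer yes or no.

yes

One route that works: C → B → F → J → I → D → A.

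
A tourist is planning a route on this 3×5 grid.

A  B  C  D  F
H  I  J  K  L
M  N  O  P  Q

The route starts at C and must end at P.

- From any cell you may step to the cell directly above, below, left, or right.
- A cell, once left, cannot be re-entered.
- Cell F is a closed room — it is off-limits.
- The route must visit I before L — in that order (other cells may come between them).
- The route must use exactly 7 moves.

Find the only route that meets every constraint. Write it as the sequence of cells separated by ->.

The waypoints must appear in the order I, L, with no cell reused.
Route from C: left to B, down to I, 3× right (reaching L), down to Q, left to P — 7 moves in all.
Check: order respected (I at step 2, L at step 5); 7 moves as required.

C -> B -> I -> J -> K -> L -> Q -> P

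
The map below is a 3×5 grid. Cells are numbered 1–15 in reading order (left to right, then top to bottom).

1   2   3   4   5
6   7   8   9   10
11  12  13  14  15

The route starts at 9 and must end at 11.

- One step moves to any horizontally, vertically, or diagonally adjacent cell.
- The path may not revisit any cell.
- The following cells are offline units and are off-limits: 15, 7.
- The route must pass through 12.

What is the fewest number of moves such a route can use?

Any route passes through 12 somewhere between 9 and 11. Summing Chebyshev distances along the two legs (9 → 12 → 11) gives a lower bound of 2 + 1 = 3 moves.
A route of 3 moves achieves this: 9 → 8 → 12 → 11.
Since 3 matches the lower bound, it is optimal.

3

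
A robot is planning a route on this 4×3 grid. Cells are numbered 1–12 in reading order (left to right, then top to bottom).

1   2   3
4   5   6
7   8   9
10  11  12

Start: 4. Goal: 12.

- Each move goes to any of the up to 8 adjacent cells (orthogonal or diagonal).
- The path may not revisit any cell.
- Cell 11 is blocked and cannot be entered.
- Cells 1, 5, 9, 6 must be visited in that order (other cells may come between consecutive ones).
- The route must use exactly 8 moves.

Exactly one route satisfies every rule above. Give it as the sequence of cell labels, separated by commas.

The waypoints must appear in the order 1, 5, 9, 6, with no cell reused.
Route from 4: up to 1, 2× right (reaching 3), down-left to 5, down-right to 9, up to 6, down-left to 8, down-right to 12 — 8 moves in all.
Check: order respected (1 at step 1, 5 at step 4, 9 at step 5, 6 at step 6); 8 moves as required.

4, 1, 2, 3, 5, 9, 6, 8, 12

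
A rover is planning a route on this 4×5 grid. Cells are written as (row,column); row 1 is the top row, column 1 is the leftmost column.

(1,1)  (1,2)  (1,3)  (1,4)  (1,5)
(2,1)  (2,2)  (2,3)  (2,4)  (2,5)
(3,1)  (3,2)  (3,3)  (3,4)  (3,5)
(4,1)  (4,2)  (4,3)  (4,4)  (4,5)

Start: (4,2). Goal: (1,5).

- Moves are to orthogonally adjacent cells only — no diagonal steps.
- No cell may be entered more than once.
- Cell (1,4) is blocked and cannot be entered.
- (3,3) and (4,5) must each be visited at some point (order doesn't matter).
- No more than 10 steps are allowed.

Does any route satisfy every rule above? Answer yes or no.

yes

One route that works: (4,2) → (3,2) → (3,3) → (4,3) → (4,4) → (4,5) → (3,5) → (2,5) → (1,5).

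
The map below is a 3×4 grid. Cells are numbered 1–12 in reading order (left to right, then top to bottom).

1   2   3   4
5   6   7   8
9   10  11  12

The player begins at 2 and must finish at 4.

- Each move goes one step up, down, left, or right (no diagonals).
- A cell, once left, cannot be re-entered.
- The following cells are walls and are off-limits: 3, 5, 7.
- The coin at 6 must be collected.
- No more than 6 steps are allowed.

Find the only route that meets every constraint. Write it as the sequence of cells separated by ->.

2 -> 6 -> 10 -> 11 -> 12 -> 8 -> 4

The 6-move cap with required stops at 6 leaves no slack for detours.
Route from 2: 2× down (reaching 10), 2× right (reaching 12), 2× up (reaching 4) — 6 moves in all.
Check: all required cells visited; 6 ≤ 6 moves.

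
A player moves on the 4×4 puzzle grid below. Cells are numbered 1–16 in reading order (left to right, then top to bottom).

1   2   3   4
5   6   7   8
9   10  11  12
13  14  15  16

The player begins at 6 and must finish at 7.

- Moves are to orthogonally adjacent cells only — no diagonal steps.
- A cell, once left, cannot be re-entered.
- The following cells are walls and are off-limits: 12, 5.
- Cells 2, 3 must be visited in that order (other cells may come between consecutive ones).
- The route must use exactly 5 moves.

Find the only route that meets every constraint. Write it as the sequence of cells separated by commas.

The waypoints must appear in the order 2, 3, with no cell reused.
Route from 6: up 1 to 2, right 2 to 4, down 1 to 8, left 1 to 7 — 5 moves in all.
Check: order respected (2 at step 1, 3 at step 2); 5 moves as required.

6, 2, 3, 4, 8, 7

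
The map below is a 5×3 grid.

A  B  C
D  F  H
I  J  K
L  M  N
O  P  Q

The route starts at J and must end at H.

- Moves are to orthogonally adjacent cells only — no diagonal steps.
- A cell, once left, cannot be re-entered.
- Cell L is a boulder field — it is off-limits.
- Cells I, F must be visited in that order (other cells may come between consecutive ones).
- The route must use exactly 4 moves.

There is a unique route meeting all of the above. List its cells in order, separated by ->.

J -> I -> D -> F -> H

The waypoints must appear in the order I, F, with no cell reused.
Route from J: left 1 to I, up 1 to D, right 2 to H — 4 moves in all.
Check: order respected (I at step 1, F at step 3); 4 moves as required.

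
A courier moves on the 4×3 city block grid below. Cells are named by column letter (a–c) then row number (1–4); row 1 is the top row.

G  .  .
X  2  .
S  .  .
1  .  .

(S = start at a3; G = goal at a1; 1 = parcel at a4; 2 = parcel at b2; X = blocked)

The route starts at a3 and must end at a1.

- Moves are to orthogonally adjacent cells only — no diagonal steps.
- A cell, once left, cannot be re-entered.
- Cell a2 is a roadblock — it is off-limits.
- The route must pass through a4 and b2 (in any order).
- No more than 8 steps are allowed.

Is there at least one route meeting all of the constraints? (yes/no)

yes

One route that works: a3 → a4 → b4 → b3 → b2 → b1 → a1.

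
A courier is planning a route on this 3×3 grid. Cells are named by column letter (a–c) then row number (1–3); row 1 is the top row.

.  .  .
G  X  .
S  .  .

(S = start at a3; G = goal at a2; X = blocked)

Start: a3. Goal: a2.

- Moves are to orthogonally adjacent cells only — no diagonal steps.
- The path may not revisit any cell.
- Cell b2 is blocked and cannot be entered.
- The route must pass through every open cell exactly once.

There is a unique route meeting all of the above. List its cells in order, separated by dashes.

a3 - b3 - c3 - c2 - c1 - b1 - a1 - a2

Need to visit all 8 open cells exactly once, starting at a3 and ending at a2.
Route from a3: 2× right (reaching c3), 2× up (reaching c1), 2× left (reaching a1), down to a2 — 7 moves in all.
Check: all 8 open cells covered.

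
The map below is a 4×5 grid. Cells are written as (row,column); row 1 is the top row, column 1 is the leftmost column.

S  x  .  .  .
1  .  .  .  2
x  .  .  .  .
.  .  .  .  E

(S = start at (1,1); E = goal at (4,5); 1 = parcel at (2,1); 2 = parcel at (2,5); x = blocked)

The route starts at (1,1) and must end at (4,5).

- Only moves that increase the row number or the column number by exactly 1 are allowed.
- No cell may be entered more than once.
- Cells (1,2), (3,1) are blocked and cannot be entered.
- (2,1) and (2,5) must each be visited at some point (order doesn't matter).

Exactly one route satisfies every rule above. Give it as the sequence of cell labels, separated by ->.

(1,1) -> (2,1) -> (2,2) -> (2,3) -> (2,4) -> (2,5) -> (3,5) -> (4,5)

Moves only go right or down, so the column and row indices never decrease.
Route from (1,1): down 1 to (2,1), right 4 to (2,5), down 2 to (4,5) — 7 moves in all.
Check: all required cells visited.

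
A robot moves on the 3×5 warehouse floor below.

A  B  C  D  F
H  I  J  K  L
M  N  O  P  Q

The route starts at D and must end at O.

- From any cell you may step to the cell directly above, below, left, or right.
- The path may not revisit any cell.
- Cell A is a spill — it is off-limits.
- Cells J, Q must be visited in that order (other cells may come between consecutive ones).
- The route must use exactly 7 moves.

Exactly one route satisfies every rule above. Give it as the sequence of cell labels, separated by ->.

D -> C -> J -> K -> L -> Q -> P -> O

The waypoints must appear in the order J, Q, with no cell reused.
Route from D: left to C, down to J, 2× right (reaching L), down to Q, 2× left (reaching O) — 7 moves in all.
Check: order respected (J at step 2, Q at step 5); 7 moves as required.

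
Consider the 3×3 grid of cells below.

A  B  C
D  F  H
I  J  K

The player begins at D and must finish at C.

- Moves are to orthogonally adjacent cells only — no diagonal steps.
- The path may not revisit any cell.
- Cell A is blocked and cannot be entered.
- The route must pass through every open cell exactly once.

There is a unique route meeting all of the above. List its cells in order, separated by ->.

Need to visit all 8 open cells exactly once, starting at D and ending at C.
Cell K has only two open neighbours (H and J), so the path must pass straight through it: one of those is the cell it's entered from and the other is where it exits.
Route from D: down to I, 2× right (reaching K), up to H, left to F, up to B, right to C — 7 moves in all.
Check: all 8 open cells covered.

D -> I -> J -> K -> H -> F -> B -> C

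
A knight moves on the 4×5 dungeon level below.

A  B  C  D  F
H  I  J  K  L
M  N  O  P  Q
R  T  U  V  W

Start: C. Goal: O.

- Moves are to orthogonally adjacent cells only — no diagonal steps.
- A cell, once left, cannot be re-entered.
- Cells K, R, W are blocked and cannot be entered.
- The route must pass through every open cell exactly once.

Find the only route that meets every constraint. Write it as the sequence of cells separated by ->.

C -> D -> F -> L -> Q -> P -> V -> U -> T -> N -> M -> H -> A -> B -> I -> J -> O

Need to visit all 17 open cells exactly once, starting at C and ending at O.
Cell V has only two open neighbours (P and U), so the path must pass straight through it: one of those is the cell it's entered from and the other is where it exits.
Route from C: right 2 to F, down 2 to Q, left 1 to P, down 1 to V, left 2 to T, up 1 to N, left 1 to M, up 2 to A, right 1 to B, down 1 to I, right 1 to J, down 1 to O — 16 moves in all.
Check: all 17 open cells covered.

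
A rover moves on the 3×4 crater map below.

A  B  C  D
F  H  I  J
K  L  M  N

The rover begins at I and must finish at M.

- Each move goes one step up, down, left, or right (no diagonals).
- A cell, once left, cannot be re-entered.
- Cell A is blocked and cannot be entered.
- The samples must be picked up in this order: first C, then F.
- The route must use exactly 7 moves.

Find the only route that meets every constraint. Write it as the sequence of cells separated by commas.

The waypoints must appear in the order C, F, with no cell reused.
Route from I: up 1 to C, left 1 to B, down 1 to H, left 1 to F, down 1 to K, right 2 to M — 7 moves in all.
Check: order respected (C at step 1, F at step 4); 7 moves as required.

I, C, B, H, F, K, L, M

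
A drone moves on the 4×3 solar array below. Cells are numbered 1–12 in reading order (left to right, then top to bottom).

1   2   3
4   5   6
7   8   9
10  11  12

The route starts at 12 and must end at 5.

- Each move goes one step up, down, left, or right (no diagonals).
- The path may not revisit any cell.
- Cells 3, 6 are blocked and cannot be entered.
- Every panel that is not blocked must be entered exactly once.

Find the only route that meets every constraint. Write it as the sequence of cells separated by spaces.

Need to visit all 10 open cells exactly once, starting at 12 and ending at 5.
Cell 1 has only two open neighbours (4 and 2), so the path must pass straight through it: one of those is the cell it's entered from and the other is where it exits.
Route from 12: up 1 to 9, left 1 to 8, down 1 to 11, left 1 to 10, up 3 to 1, right 1 to 2, down 1 to 5 — 9 moves in all.
Check: all 10 open cells covered.

12 9 8 11 10 7 4 1 2 5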